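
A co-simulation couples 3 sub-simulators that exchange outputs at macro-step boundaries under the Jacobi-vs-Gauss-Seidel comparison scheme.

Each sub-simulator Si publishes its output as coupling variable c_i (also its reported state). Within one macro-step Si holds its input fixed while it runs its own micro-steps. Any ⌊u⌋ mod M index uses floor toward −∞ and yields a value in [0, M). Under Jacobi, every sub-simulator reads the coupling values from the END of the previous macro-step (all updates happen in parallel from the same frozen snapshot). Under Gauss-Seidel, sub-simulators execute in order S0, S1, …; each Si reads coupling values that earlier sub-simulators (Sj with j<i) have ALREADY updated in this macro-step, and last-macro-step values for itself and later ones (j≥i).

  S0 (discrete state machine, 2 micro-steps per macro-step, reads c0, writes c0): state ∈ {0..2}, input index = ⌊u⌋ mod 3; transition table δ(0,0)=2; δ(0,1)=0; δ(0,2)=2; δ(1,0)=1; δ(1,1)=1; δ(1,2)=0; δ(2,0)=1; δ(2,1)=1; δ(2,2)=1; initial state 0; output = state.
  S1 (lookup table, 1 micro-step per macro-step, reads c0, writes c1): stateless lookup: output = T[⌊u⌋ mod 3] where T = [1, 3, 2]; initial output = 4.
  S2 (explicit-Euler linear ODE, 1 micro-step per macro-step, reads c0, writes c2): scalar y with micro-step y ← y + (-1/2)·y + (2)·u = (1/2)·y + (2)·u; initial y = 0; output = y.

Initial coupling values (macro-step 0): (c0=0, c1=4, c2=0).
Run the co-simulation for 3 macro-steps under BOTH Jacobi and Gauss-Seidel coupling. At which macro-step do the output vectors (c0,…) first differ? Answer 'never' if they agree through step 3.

first divergence at macro-step: 1

[Jacobi] macro 1: S0 reads c0=0 → after 2×micro: 1; S1 reads c0=0 → after 1×micro: 1; S2 reads c0=0 → after 1×micro: 0 ⇒ (c0=1, c1=1, c2=0)
[Jacobi] macro 2: S0 reads c0=1 → after 2×micro: 1; S1 reads c0=1 → after 1×micro: 3; S2 reads c0=1 → after 1×micro: 2 ⇒ (c0=1, c1=3, c2=2)
[Jacobi] macro 3: S0 reads c0=1 → after 2×micro: 1; S1 reads c0=1 → after 1×micro: 3; S2 reads c0=1 → after 1×micro: 3 ⇒ (c0=1, c1=3, c2=3)
[Gauss-Seidel] macro 1: S0 reads c0=0 → after 2×micro: 1; S1 reads c0=1 → after 1×micro: 3; S2 reads c0=1 → after 1×micro: 2 ⇒ (c0=1, c1=3, c2=2)
[Gauss-Seidel] macro 2: S0 reads c0=1 → after 2×micro: 1; S1 reads c0=1 → after 1×micro: 3; S2 reads c0=1 → after 1×micro: 3 ⇒ (c0=1, c1=3, c2=3)
[Gauss-Seidel] macro 3: S0 reads c0=1 → after 2×micro: 1; S1 reads c0=1 → after 1×micro: 3; S2 reads c0=1 → after 1×micro: 7/2 ⇒ (c0=1, c1=3, c2=7/2)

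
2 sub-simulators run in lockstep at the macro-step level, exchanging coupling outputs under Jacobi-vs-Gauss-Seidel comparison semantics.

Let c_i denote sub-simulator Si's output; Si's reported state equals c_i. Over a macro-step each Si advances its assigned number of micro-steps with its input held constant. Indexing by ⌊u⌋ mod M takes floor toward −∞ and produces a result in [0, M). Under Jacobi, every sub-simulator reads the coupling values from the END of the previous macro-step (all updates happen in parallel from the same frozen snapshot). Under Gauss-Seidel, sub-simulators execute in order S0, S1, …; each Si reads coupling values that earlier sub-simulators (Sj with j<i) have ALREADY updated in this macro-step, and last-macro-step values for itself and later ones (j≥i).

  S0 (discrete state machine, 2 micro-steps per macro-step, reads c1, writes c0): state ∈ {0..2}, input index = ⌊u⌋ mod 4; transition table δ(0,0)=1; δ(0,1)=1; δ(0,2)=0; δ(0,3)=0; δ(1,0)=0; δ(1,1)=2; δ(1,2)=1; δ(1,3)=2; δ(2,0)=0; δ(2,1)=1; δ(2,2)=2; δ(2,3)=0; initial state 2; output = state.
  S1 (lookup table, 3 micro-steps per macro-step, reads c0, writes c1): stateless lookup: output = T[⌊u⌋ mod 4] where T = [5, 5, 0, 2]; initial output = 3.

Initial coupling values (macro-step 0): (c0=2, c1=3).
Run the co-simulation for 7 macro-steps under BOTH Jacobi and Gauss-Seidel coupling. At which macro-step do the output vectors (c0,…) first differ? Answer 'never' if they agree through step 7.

[Jacobi] macro 1: S0 reads c1=3 → after 2×micro: 0; S1 reads c0=2 → after 3×micro: 0 ⇒ (c0=0, c1=0)
[Jacobi] macro 2: S0 reads c1=0 → after 2×micro: 0; S1 reads c0=0 → after 3×micro: 5 ⇒ (c0=0, c1=5)
[Jacobi] macro 3: S0 reads c1=5 → after 2×micro: 2; S1 reads c0=0 → after 3×micro: 5 ⇒ (c0=2, c1=5)
[Jacobi] macro 4: S0 reads c1=5 → after 2×micro: 2; S1 reads c0=2 → after 3×micro: 0 ⇒ (c0=2, c1=0)
[Jacobi] macro 5: S0 reads c1=0 → after 2×micro: 1; S1 reads c0=2 → after 3×micro: 0 ⇒ (c0=1, c1=0)
[Jacobi] macro 6: S0 reads c1=0 → after 2×micro: 1; S1 reads c0=1 → after 3×micro: 5 ⇒ (c0=1, c1=5)
[Jacobi] macro 7: S0 reads c1=5 → after 2×micro: 1; S1 reads c0=1 → after 3×micro: 5 ⇒ (c0=1, c1=5)
[Gauss-Seidel] macro 1: S0 reads c1=3 → after 2×micro: 0; S1 reads c0=0 → after 3×micro: 5 ⇒ (c0=0, c1=5)
[Gauss-Seidel] macro 2: S0 reads c1=5 → after 2×micro: 2; S1 reads c0=2 → after 3×micro: 0 ⇒ (c0=2, c1=0)
[Gauss-Seidel] macro 3: S0 reads c1=0 → after 2×micro: 1; S1 reads c0=1 → after 3×micro: 5 ⇒ (c0=1, c1=5)
[Gauss-Seidel] macro 4: S0 reads c1=5 → after 2×micro: 1; S1 reads c0=1 → after 3×micro: 5 ⇒ (c0=1, c1=5)
[Gauss-Seidel] macro 5: S0 reads c1=5 → after 2×micro: 1; S1 reads c0=1 → after 3×micro: 5 ⇒ (c0=1, c1=5)
[Gauss-Seidel] macro 6: S0 reads c1=5 → after 2×micro: 1; S1 reads c0=1 → after 3×micro: 5 ⇒ (c0=1, c1=5)
[Gauss-Seidel] macro 7: S0 reads c1=5 → after 2×micro: 1; S1 reads c0=1 → after 3×micro: 5 ⇒ (c0=1, c1=5)

first divergence at macro-step: 1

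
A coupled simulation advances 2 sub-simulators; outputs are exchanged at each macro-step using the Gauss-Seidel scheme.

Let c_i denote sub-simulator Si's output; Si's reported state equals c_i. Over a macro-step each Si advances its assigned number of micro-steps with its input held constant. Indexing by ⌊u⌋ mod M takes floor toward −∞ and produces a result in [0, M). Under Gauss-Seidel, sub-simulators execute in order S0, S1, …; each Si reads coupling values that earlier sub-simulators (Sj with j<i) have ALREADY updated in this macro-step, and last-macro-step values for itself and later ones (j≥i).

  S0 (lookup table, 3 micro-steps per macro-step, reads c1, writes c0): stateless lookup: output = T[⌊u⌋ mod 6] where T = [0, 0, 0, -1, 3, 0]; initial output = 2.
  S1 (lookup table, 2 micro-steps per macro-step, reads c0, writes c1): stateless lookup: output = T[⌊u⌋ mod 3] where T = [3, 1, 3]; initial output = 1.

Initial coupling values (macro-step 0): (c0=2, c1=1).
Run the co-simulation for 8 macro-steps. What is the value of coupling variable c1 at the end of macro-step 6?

c1 at macro-step 6 = 3

macro 1: S0 reads c1=1 → after 3×micro: 0; S1 reads c0=0 → after 2×micro: 3 ⇒ (c0=0, c1=3)
macro 2: S0 reads c1=3 → after 3×micro: -1; S1 reads c0=-1 → after 2×micro: 3 ⇒ (c0=-1, c1=3)
macro 3: S0 reads c1=3 → after 3×micro: -1; S1 reads c0=-1 → after 2×micro: 3 ⇒ (c0=-1, c1=3)
macro 4: S0 reads c1=3 → after 3×micro: -1; S1 reads c0=-1 → after 2×micro: 3 ⇒ (c0=-1, c1=3)
macro 5: S0 reads c1=3 → after 3×micro: -1; S1 reads c0=-1 → after 2×micro: 3 ⇒ (c0=-1, c1=3)
macro 6: S0 reads c1=3 → after 3×micro: -1; S1 reads c0=-1 → after 2×micro: 3 ⇒ (c0=-1, c1=3)
macro 7: S0 reads c1=3 → after 3×micro: -1; S1 reads c0=-1 → after 2×micro: 3 ⇒ (c0=-1, c1=3)
macro 8: S0 reads c1=3 → after 3×micro: -1; S1 reads c0=-1 → after 2×micro: 3 ⇒ (c0=-1, c1=3)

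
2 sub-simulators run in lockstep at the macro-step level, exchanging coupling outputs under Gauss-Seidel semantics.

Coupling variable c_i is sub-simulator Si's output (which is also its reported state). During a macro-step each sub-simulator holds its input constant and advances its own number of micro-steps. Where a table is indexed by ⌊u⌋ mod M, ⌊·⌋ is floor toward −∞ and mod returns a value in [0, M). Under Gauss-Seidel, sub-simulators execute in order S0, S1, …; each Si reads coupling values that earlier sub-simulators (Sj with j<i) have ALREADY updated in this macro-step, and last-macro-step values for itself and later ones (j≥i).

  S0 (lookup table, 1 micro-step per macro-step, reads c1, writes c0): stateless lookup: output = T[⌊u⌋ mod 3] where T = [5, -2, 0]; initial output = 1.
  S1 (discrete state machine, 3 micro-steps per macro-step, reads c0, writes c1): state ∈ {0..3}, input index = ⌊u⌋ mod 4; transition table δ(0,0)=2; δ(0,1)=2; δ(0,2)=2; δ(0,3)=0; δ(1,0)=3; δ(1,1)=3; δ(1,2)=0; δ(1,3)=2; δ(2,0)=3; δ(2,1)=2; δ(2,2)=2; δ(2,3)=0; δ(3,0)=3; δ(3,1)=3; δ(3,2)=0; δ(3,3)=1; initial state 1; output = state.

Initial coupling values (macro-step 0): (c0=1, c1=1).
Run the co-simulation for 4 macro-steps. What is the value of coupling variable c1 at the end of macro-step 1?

c1 at macro-step 1 = 2

macro 1: S0 reads c1=1 → after 1×micro: -2; S1 reads c0=-2 → after 3×micro: 2 ⇒ (c0=-2, c1=2)
macro 2: S0 reads c1=2 → after 1×micro: 0; S1 reads c0=0 → after 3×micro: 3 ⇒ (c0=0, c1=3)
macro 3: S0 reads c1=3 → after 1×micro: 5; S1 reads c0=5 → after 3×micro: 3 ⇒ (c0=5, c1=3)
macro 4: S0 reads c1=3 → after 1×micro: 5; S1 reads c0=5 → after 3×micro: 3 ⇒ (c0=5, c1=3)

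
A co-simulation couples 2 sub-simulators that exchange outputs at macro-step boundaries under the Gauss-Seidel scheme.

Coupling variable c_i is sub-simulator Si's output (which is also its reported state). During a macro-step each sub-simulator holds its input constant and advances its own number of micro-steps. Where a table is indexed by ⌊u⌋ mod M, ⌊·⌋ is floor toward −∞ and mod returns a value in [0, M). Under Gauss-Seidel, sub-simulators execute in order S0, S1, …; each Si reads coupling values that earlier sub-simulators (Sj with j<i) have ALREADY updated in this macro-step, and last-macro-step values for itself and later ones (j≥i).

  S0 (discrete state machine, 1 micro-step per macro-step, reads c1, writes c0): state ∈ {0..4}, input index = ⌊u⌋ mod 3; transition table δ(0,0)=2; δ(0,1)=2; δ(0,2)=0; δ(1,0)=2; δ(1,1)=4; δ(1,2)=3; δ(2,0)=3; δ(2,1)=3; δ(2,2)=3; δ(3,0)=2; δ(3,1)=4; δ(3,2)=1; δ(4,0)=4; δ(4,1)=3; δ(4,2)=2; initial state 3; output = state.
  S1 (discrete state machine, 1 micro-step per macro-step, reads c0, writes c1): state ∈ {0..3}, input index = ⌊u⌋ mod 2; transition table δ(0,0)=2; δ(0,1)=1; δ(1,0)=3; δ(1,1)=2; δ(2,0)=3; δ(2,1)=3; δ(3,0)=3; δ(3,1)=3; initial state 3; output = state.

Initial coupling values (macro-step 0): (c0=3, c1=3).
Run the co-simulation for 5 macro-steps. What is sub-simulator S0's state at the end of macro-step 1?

S0 state at macro-step 1 = 2

macro 1: S0 reads c1=3 → after 1×micro: 2; S1 reads c0=2 → after 1×micro: 3 ⇒ (c0=2, c1=3)
macro 2: S0 reads c1=3 → after 1×micro: 3; S1 reads c0=3 → after 1×micro: 3 ⇒ (c0=3, c1=3)
macro 3: S0 reads c1=3 → after 1×micro: 2; S1 reads c0=2 → after 1×micro: 3 ⇒ (c0=2, c1=3)
macro 4: S0 reads c1=3 → after 1×micro: 3; S1 reads c0=3 → after 1×micro: 3 ⇒ (c0=3, c1=3)
macro 5: S0 reads c1=3 → after 1×micro: 2; S1 reads c0=2 → after 1×micro: 3 ⇒ (c0=2, c1=3)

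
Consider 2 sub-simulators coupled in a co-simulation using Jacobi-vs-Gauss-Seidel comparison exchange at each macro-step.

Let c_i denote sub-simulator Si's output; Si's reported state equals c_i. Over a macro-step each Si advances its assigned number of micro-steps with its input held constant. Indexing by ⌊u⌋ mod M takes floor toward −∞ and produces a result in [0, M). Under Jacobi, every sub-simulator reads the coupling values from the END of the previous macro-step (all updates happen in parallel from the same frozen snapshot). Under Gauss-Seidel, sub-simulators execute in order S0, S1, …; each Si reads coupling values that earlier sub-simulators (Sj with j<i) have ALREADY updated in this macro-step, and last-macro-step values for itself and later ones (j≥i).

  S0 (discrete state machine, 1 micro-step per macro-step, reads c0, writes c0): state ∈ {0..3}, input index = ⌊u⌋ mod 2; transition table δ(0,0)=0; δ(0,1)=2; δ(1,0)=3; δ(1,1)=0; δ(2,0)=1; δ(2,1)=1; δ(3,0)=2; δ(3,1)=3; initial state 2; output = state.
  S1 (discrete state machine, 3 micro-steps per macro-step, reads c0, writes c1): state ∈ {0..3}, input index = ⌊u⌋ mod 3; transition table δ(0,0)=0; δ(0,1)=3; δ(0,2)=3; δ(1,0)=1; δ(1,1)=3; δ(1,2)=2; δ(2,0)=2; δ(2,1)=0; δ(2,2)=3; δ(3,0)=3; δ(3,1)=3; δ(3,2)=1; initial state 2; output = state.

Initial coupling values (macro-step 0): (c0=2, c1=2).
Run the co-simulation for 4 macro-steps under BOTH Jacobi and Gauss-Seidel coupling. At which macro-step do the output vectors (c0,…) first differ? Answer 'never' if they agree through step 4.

first divergence at macro-step: 1

[Jacobi] macro 1: S0 reads c0=2 → after 1×micro: 1; S1 reads c0=2 → after 3×micro: 2 ⇒ (c0=1, c1=2)
[Jacobi] macro 2: S0 reads c0=1 → after 1×micro: 0; S1 reads c0=1 → after 3×micro: 3 ⇒ (c0=0, c1=3)
[Jacobi] macro 3: S0 reads c0=0 → after 1×micro: 0; S1 reads c0=0 → after 3×micro: 3 ⇒ (c0=0, c1=3)
[Jacobi] macro 4: S0 reads c0=0 → after 1×micro: 0; S1 reads c0=0 → after 3×micro: 3 ⇒ (c0=0, c1=3)
[Gauss-Seidel] macro 1: S0 reads c0=2 → after 1×micro: 1; S1 reads c0=1 → after 3×micro: 3 ⇒ (c0=1, c1=3)
[Gauss-Seidel] macro 2: S0 reads c0=1 → after 1×micro: 0; S1 reads c0=0 → after 3×micro: 3 ⇒ (c0=0, c1=3)
[Gauss-Seidel] macro 3: S0 reads c0=0 → after 1×micro: 0; S1 reads c0=0 → after 3×micro: 3 ⇒ (c0=0, c1=3)
[Gauss-Seidel] macro 4: S0 reads c0=0 → after 1×micro: 0; S1 reads c0=0 → after 3×micro: 3 ⇒ (c0=0, c1=3)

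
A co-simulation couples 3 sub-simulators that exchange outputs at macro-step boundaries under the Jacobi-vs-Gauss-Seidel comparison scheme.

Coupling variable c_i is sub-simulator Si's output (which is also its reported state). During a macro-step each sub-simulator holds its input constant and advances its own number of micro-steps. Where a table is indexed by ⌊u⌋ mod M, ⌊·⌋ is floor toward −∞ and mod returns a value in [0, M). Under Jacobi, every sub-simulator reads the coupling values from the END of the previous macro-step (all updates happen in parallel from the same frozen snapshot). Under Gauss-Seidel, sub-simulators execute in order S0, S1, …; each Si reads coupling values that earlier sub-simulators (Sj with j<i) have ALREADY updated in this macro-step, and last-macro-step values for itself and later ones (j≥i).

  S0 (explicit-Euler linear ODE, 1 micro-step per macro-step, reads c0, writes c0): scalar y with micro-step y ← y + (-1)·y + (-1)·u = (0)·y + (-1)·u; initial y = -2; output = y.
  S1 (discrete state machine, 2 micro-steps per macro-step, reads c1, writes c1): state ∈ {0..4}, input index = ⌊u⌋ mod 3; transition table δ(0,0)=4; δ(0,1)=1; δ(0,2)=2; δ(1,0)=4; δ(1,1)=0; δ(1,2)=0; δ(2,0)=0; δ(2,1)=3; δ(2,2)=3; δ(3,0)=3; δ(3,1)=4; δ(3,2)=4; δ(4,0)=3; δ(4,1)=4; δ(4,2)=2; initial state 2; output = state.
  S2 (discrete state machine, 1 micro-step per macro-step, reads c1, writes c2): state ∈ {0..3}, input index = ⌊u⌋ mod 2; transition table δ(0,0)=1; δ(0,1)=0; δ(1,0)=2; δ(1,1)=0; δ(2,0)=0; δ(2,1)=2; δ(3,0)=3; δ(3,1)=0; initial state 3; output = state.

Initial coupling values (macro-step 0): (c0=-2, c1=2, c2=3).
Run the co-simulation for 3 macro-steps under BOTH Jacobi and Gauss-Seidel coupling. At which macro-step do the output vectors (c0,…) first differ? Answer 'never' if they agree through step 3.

[Jacobi] macro 1: S0 reads c0=-2 → after 1×micro: 2; S1 reads c1=2 → after 2×micro: 4; S2 reads c1=2 → after 1×micro: 3 ⇒ (c0=2, c1=4, c2=3)
[Jacobi] macro 2: S0 reads c0=2 → after 1×micro: -2; S1 reads c1=4 → after 2×micro: 4; S2 reads c1=4 → after 1×micro: 3 ⇒ (c0=-2, c1=4, c2=3)
[Jacobi] macro 3: S0 reads c0=-2 → after 1×micro: 2; S1 reads c1=4 → after 2×micro: 4; S2 reads c1=4 → after 1×micro: 3 ⇒ (c0=2, c1=4, c2=3)
[Gauss-Seidel] macro 1: S0 reads c0=-2 → after 1×micro: 2; S1 reads c1=2 → after 2×micro: 4; S2 reads c1=4 → after 1×micro: 3 ⇒ (c0=2, c1=4, c2=3)
[Gauss-Seidel] macro 2: S0 reads c0=2 → after 1×micro: -2; S1 reads c1=4 → after 2×micro: 4; S2 reads c1=4 → after 1×micro: 3 ⇒ (c0=-2, c1=4, c2=3)
[Gauss-Seidel] macro 3: S0 reads c0=-2 → after 1×micro: 2; S1 reads c1=4 → after 2×micro: 4; S2 reads c1=4 → after 1×micro: 3 ⇒ (c0=2, c1=4, c2=3)

first divergence at macro-step: never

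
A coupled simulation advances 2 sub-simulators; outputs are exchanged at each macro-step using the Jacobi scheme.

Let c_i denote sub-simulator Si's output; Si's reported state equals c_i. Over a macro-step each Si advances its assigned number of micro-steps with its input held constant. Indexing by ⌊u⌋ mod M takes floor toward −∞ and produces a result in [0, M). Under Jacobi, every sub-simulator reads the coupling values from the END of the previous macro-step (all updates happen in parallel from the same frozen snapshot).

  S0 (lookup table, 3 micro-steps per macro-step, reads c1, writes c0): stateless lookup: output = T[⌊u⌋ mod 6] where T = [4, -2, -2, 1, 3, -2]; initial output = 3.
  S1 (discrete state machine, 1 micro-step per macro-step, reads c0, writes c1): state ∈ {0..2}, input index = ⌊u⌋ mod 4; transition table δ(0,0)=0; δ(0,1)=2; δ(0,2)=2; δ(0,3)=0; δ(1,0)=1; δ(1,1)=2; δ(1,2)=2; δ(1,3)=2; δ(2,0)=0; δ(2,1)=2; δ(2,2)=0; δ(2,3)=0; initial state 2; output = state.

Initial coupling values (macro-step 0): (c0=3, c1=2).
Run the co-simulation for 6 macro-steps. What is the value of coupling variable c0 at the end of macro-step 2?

macro 1: S0 reads c1=2 → after 3×micro: -2; S1 reads c0=3 → after 1×micro: 0 ⇒ (c0=-2, c1=0)
macro 2: S0 reads c1=0 → after 3×micro: 4; S1 reads c0=-2 → after 1×micro: 2 ⇒ (c0=4, c1=2)
macro 3: S0 reads c1=2 → after 3×micro: -2; S1 reads c0=4 → after 1×micro: 0 ⇒ (c0=-2, c1=0)
macro 4: S0 reads c1=0 → after 3×micro: 4; S1 reads c0=-2 → after 1×micro: 2 ⇒ (c0=4, c1=2)
macro 5: S0 reads c1=2 → after 3×micro: -2; S1 reads c0=4 → after 1×micro: 0 ⇒ (c0=-2, c1=0)
macro 6: S0 reads c1=0 → after 3×micro: 4; S1 reads c0=-2 → after 1×micro: 2 ⇒ (c0=4, c1=2)

c0 at macro-step 2 = 4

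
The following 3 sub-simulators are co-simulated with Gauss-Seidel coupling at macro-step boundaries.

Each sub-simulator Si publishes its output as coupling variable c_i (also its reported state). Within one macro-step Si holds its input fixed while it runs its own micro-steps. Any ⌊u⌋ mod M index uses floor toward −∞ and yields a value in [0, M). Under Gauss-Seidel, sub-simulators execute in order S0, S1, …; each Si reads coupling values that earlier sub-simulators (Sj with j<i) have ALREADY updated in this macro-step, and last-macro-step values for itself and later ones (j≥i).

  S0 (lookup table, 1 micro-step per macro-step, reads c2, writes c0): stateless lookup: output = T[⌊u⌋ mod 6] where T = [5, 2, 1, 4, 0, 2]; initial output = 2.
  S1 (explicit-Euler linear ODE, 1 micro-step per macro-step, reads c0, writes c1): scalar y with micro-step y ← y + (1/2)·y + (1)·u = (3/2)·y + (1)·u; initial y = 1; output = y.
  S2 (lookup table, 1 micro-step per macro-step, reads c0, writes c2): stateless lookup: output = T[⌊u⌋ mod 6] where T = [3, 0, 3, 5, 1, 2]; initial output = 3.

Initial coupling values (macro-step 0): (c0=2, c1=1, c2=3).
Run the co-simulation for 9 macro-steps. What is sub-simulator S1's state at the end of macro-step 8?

S1 state at macro-step 8 = 46913/256

macro 1: S0 reads c2=3 → after 1×micro: 4; S1 reads c0=4 → after 1×micro: 11/2; S2 reads c0=4 → after 1×micro: 1 ⇒ (c0=4, c1=11/2, c2=1)
macro 2: S0 reads c2=1 → after 1×micro: 2; S1 reads c0=2 → after 1×micro: 41/4; S2 reads c0=2 → after 1×micro: 3 ⇒ (c0=2, c1=41/4, c2=3)
macro 3: S0 reads c2=3 → after 1×micro: 4; S1 reads c0=4 → after 1×micro: 155/8; S2 reads c0=4 → after 1×micro: 1 ⇒ (c0=4, c1=155/8, c2=1)
macro 4: S0 reads c2=1 → after 1×micro: 2; S1 reads c0=2 → after 1×micro: 497/16; S2 reads c0=2 → after 1×micro: 3 ⇒ (c0=2, c1=497/16, c2=3)
macro 5: S0 reads c2=3 → after 1×micro: 4; S1 reads c0=4 → after 1×micro: 1619/32; S2 reads c0=4 → after 1×micro: 1 ⇒ (c0=4, c1=1619/32, c2=1)
macro 6: S0 reads c2=1 → after 1×micro: 2; S1 reads c0=2 → after 1×micro: 4985/64; S2 reads c0=2 → after 1×micro: 3 ⇒ (c0=2, c1=4985/64, c2=3)
macro 7: S0 reads c2=3 → after 1×micro: 4; S1 reads c0=4 → after 1×micro: 15467/128; S2 reads c0=4 → after 1×micro: 1 ⇒ (c0=4, c1=15467/128, c2=1)
macro 8: S0 reads c2=1 → after 1×micro: 2; S1 reads c0=2 → after 1×micro: 46913/256; S2 reads c0=2 → after 1×micro: 3 ⇒ (c0=2, c1=46913/256, c2=3)
macro 9: S0 reads c2=3 → after 1×micro: 4; S1 reads c0=4 → after 1×micro: 142787/512; S2 reads c0=4 → after 1×micro: 1 ⇒ (c0=4, c1=142787/512, c2=1)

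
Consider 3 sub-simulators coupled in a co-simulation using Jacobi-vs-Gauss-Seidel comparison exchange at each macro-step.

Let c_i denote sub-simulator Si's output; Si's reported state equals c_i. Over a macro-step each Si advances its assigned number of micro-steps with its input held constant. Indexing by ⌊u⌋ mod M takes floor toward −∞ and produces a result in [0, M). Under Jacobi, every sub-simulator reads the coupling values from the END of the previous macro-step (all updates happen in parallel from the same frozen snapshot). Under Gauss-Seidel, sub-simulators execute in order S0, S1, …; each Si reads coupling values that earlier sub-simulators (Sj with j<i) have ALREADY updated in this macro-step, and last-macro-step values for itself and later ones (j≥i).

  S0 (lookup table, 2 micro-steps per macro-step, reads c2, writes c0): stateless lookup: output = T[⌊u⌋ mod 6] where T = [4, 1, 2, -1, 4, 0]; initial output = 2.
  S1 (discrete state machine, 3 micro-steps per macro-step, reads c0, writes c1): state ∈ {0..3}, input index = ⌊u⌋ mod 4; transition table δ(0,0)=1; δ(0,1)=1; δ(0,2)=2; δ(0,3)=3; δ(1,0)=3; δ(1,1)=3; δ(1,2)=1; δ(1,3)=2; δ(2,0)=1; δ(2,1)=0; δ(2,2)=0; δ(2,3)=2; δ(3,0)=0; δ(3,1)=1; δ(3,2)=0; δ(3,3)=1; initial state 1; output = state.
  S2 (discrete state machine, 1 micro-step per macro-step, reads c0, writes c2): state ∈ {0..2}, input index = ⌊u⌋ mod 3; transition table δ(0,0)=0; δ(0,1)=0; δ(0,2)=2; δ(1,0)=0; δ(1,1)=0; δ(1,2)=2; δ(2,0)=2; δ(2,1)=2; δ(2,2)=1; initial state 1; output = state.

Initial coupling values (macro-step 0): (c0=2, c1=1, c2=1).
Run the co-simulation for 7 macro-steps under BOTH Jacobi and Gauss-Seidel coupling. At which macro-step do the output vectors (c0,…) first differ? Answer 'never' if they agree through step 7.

[Jacobi] macro 1: S0 reads c2=1 → after 2×micro: 1; S1 reads c0=2 → after 3×micro: 1; S2 reads c0=2 → after 1×micro: 2 ⇒ (c0=1, c1=1, c2=2)
[Jacobi] macro 2: S0 reads c2=2 → after 2×micro: 2; S1 reads c0=1 → after 3×micro: 3; S2 reads c0=1 → after 1×micro: 2 ⇒ (c0=2, c1=3, c2=2)
[Jacobi] macro 3: S0 reads c2=2 → after 2×micro: 2; S1 reads c0=2 → after 3×micro: 0; S2 reads c0=2 → after 1×micro: 1 ⇒ (c0=2, c1=0, c2=1)
[Jacobi] macro 4: S0 reads c2=1 → after 2×micro: 1; S1 reads c0=2 → after 3×micro: 2; S2 reads c0=2 → after 1×micro: 2 ⇒ (c0=1, c1=2, c2=2)
[Jacobi] macro 5: S0 reads c2=2 → after 2×micro: 2; S1 reads c0=1 → after 3×micro: 3; S2 reads c0=1 → after 1×micro: 2 ⇒ (c0=2, c1=3, c2=2)
[Jacobi] macro 6: S0 reads c2=2 → after 2×micro: 2; S1 reads c0=2 → after 3×micro: 0; S2 reads c0=2 → after 1×micro: 1 ⇒ (c0=2, c1=0, c2=1)
[Jacobi] macro 7: S0 reads c2=1 → after 2×micro: 1; S1 reads c0=2 → after 3×micro: 2; S2 reads c0=2 → after 1×micro: 2 ⇒ (c0=1, c1=2, c2=2)
[Gauss-Seidel] macro 1: S0 reads c2=1 → after 2×micro: 1; S1 reads c0=1 → after 3×micro: 3; S2 reads c0=1 → after 1×micro: 0 ⇒ (c0=1, c1=3, c2=0)
[Gauss-Seidel] macro 2: S0 reads c2=0 → after 2×micro: 4; S1 reads c0=4 → after 3×micro: 3; S2 reads c0=4 → after 1×micro: 0 ⇒ (c0=4, c1=3, c2=0)
[Gauss-Seidel] macro 3: S0 reads c2=0 → after 2×micro: 4; S1 reads c0=4 → after 3×micro: 3; S2 reads c0=4 → after 1×micro: 0 ⇒ (c0=4, c1=3, c2=0)
[Gauss-Seidel] macro 4: S0 reads c2=0 → after 2×micro: 4; S1 reads c0=4 → after 3×micro: 3; S2 reads c0=4 → after 1×micro: 0 ⇒ (c0=4, c1=3, c2=0)
[Gauss-Seidel] macro 5: S0 reads c2=0 → after 2×micro: 4; S1 reads c0=4 → after 3×micro: 3; S2 reads c0=4 → after 1×micro: 0 ⇒ (c0=4, c1=3, c2=0)
[Gauss-Seidel] macro 6: S0 reads c2=0 → after 2×micro: 4; S1 reads c0=4 → after 3×micro: 3; S2 reads c0=4 → after 1×micro: 0 ⇒ (c0=4, c1=3, c2=0)
[Gauss-Seidel] macro 7: S0 reads c2=0 → after 2×micro: 4; S1 reads c0=4 → after 3×micro: 3; S2 reads c0=4 → after 1×micro: 0 ⇒ (c0=4, c1=3, c2=0)

first divergence at macro-step: 1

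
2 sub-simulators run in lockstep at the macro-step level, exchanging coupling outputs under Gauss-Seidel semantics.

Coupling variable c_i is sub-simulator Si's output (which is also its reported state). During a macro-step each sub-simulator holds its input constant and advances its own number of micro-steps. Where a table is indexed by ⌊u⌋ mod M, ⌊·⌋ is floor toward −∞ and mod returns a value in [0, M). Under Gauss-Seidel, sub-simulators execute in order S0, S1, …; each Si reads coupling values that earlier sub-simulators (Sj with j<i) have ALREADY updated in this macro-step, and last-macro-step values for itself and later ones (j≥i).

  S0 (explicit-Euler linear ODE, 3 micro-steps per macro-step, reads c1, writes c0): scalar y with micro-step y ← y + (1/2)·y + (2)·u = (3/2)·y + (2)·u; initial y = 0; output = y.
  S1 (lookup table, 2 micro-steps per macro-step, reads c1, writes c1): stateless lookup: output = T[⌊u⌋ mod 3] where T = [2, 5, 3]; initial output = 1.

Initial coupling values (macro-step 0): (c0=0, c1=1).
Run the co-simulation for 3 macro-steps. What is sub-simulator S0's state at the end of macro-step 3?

macro 1: S0 reads c1=1 → after 3×micro: 19/2; S1 reads c1=1 → after 2×micro: 5 ⇒ (c0=19/2, c1=5)
macro 2: S0 reads c1=5 → after 3×micro: 1273/16; S1 reads c1=5 → after 2×micro: 3 ⇒ (c0=1273/16, c1=3)
macro 3: S0 reads c1=3 → after 3×micro: 38019/128; S1 reads c1=3 → after 2×micro: 2 ⇒ (c0=38019/128, c1=2)

S0 state at macro-step 3 = 38019/128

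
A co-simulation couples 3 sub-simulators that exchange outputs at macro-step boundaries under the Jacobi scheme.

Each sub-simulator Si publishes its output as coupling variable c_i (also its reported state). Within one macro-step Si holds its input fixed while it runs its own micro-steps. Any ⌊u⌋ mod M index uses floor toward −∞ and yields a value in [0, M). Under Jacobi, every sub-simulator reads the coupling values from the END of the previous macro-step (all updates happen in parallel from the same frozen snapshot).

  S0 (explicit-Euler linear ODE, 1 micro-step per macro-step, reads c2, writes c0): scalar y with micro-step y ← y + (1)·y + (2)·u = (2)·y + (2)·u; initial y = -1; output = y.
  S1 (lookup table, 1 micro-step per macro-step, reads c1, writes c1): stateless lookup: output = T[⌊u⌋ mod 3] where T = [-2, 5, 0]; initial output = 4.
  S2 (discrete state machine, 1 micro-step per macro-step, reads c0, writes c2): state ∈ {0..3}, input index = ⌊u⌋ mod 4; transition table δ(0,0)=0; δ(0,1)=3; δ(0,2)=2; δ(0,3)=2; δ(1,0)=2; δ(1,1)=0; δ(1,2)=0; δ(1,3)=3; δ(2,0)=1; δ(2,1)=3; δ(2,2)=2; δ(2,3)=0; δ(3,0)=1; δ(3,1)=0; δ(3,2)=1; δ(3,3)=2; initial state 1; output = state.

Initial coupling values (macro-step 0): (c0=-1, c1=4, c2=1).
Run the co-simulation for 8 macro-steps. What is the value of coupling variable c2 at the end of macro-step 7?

c2 at macro-step 7 = 2

macro 1: S0 reads c2=1 → after 1×micro: 0; S1 reads c1=4 → after 1×micro: 5; S2 reads c0=-1 → after 1×micro: 3 ⇒ (c0=0, c1=5, c2=3)
macro 2: S0 reads c2=3 → after 1×micro: 6; S1 reads c1=5 → after 1×micro: 0; S2 reads c0=0 → after 1×micro: 1 ⇒ (c0=6, c1=0, c2=1)
macro 3: S0 reads c2=1 → after 1×micro: 14; S1 reads c1=0 → after 1×micro: -2; S2 reads c0=6 → after 1×micro: 0 ⇒ (c0=14, c1=-2, c2=0)
macro 4: S0 reads c2=0 → after 1×micro: 28; S1 reads c1=-2 → after 1×micro: 5; S2 reads c0=14 → after 1×micro: 2 ⇒ (c0=28, c1=5, c2=2)
macro 5: S0 reads c2=2 → after 1×micro: 60; S1 reads c1=5 → after 1×micro: 0; S2 reads c0=28 → after 1×micro: 1 ⇒ (c0=60, c1=0, c2=1)
macro 6: S0 reads c2=1 → after 1×micro: 122; S1 reads c1=0 → after 1×micro: -2; S2 reads c0=60 → after 1×micro: 2 ⇒ (c0=122, c1=-2, c2=2)
macro 7: S0 reads c2=2 → after 1×micro: 248; S1 reads c1=-2 → after 1×micro: 5; S2 reads c0=122 → after 1×micro: 2 ⇒ (c0=248, c1=5, c2=2)
macro 8: S0 reads c2=2 → after 1×micro: 500; S1 reads c1=5 → after 1×micro: 0; S2 reads c0=248 → after 1×micro: 1 ⇒ (c0=500, c1=0, c2=1)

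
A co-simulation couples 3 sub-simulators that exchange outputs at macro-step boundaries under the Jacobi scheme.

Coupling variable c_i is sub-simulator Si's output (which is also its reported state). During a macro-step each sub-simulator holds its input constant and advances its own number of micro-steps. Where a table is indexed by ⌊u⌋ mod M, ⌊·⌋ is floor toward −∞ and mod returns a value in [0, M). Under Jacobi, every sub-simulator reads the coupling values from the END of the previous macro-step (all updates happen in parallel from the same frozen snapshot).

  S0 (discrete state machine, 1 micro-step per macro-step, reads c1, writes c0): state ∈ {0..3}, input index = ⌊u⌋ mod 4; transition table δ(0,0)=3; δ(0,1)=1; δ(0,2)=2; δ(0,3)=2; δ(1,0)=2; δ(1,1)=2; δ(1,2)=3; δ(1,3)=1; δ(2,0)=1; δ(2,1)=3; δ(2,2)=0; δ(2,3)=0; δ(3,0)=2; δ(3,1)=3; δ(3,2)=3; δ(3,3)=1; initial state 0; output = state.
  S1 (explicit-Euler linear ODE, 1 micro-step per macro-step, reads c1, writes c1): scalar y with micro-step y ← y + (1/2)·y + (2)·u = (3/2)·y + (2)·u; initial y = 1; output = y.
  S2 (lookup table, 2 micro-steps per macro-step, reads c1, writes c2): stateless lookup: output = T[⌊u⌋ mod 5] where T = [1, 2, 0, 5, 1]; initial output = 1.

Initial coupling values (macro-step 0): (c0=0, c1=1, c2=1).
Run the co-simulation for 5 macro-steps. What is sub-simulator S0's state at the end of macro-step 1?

macro 1: S0 reads c1=1 → after 1×micro: 1; S1 reads c1=1 → after 1×micro: 7/2; S2 reads c1=1 → after 2×micro: 2 ⇒ (c0=1, c1=7/2, c2=2)
macro 2: S0 reads c1=7/2 → after 1×micro: 1; S1 reads c1=7/2 → after 1×micro: 49/4; S2 reads c1=7/2 → after 2×micro: 5 ⇒ (c0=1, c1=49/4, c2=5)
macro 3: S0 reads c1=49/4 → after 1×micro: 2; S1 reads c1=49/4 → after 1×micro: 343/8; S2 reads c1=49/4 → after 2×micro: 0 ⇒ (c0=2, c1=343/8, c2=0)
macro 4: S0 reads c1=343/8 → after 1×micro: 0; S1 reads c1=343/8 → after 1×micro: 2401/16; S2 reads c1=343/8 → after 2×micro: 0 ⇒ (c0=0, c1=2401/16, c2=0)
macro 5: S0 reads c1=2401/16 → after 1×micro: 2; S1 reads c1=2401/16 → after 1×micro: 16807/32; S2 reads c1=2401/16 → after 2×micro: 1 ⇒ (c0=2, c1=16807/32, c2=1)

S0 state at macro-step 1 = 1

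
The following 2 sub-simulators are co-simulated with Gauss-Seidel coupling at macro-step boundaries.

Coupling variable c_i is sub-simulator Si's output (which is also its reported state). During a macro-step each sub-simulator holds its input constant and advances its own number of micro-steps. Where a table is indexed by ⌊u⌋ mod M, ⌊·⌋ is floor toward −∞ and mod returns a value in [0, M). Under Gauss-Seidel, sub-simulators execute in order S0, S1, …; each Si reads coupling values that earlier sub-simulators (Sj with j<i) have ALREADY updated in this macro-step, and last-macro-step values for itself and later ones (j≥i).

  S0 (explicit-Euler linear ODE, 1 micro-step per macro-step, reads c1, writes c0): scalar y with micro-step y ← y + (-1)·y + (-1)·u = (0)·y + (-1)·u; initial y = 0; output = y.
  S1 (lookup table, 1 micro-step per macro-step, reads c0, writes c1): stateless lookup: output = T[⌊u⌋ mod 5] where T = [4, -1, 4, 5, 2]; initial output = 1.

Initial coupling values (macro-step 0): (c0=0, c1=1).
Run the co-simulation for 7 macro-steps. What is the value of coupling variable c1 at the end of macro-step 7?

c1 at macro-step 7 = -1

macro 1: S0 reads c1=1 → after 1×micro: -1; S1 reads c0=-1 → after 1×micro: 2 ⇒ (c0=-1, c1=2)
macro 2: S0 reads c1=2 → after 1×micro: -2; S1 reads c0=-2 → after 1×micro: 5 ⇒ (c0=-2, c1=5)
macro 3: S0 reads c1=5 → after 1×micro: -5; S1 reads c0=-5 → after 1×micro: 4 ⇒ (c0=-5, c1=4)
macro 4: S0 reads c1=4 → after 1×micro: -4; S1 reads c0=-4 → after 1×micro: -1 ⇒ (c0=-4, c1=-1)
macro 5: S0 reads c1=-1 → after 1×micro: 1; S1 reads c0=1 → after 1×micro: -1 ⇒ (c0=1, c1=-1)
macro 6: S0 reads c1=-1 → after 1×micro: 1; S1 reads c0=1 → after 1×micro: -1 ⇒ (c0=1, c1=-1)
macro 7: S0 reads c1=-1 → after 1×micro: 1; S1 reads c0=1 → after 1×micro: -1 ⇒ (c0=1, c1=-1)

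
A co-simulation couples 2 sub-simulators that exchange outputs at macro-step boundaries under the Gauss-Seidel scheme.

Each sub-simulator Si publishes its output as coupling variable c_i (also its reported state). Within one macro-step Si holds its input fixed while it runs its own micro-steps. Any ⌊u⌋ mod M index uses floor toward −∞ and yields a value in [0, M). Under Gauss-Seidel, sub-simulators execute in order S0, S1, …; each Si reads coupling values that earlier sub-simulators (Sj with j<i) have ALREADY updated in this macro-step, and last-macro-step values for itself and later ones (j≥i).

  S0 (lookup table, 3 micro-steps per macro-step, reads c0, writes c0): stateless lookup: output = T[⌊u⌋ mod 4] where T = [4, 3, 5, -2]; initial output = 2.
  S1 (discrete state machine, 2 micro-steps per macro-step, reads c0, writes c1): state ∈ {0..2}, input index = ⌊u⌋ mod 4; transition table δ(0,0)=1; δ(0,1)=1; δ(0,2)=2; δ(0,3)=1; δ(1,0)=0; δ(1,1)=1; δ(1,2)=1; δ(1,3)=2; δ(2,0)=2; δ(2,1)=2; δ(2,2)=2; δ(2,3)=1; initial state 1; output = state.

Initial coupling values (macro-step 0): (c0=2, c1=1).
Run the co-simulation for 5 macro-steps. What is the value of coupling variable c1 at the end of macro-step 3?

c1 at macro-step 3 = 1

macro 1: S0 reads c0=2 → after 3×micro: 5; S1 reads c0=5 → after 2×micro: 1 ⇒ (c0=5, c1=1)
macro 2: S0 reads c0=5 → after 3×micro: 3; S1 reads c0=3 → after 2×micro: 1 ⇒ (c0=3, c1=1)
macro 3: S0 reads c0=3 → after 3×micro: -2; S1 reads c0=-2 → after 2×micro: 1 ⇒ (c0=-2, c1=1)
macro 4: S0 reads c0=-2 → after 3×micro: 5; S1 reads c0=5 → after 2×micro: 1 ⇒ (c0=5, c1=1)
macro 5: S0 reads c0=5 → after 3×micro: 3; S1 reads c0=3 → after 2×micro: 1 ⇒ (c0=3, c1=1)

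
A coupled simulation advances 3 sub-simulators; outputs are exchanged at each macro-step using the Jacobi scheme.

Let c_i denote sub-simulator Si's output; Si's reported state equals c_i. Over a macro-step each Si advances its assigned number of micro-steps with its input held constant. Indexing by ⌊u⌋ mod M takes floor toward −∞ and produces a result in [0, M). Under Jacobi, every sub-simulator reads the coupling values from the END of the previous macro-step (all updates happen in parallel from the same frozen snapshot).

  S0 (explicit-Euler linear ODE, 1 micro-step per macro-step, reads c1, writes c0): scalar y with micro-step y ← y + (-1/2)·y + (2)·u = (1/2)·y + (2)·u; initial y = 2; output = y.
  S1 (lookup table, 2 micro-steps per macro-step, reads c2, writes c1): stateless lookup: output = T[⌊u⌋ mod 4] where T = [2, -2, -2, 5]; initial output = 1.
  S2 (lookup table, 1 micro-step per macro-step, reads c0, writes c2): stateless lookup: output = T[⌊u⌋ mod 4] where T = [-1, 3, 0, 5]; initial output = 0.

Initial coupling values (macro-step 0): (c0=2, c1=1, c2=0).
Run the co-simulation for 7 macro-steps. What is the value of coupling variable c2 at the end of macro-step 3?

c2 at macro-step 3 = 3

macro 1: S0 reads c1=1 → after 1×micro: 3; S1 reads c2=0 → after 2×micro: 2; S2 reads c0=2 → after 1×micro: 0 ⇒ (c0=3, c1=2, c2=0)
macro 2: S0 reads c1=2 → after 1×micro: 11/2; S1 reads c2=0 → after 2×micro: 2; S2 reads c0=3 → after 1×micro: 5 ⇒ (c0=11/2, c1=2, c2=5)
macro 3: S0 reads c1=2 → after 1×micro: 27/4; S1 reads c2=5 → after 2×micro: -2; S2 reads c0=11/2 → after 1×micro: 3 ⇒ (c0=27/4, c1=-2, c2=3)
macro 4: S0 reads c1=-2 → after 1×micro: -5/8; S1 reads c2=3 → after 2×micro: 5; S2 reads c0=27/4 → after 1×micro: 0 ⇒ (c0=-5/8, c1=5, c2=0)
macro 5: S0 reads c1=5 → after 1×micro: 155/16; S1 reads c2=0 → after 2×micro: 2; S2 reads c0=-5/8 → after 1×micro: 5 ⇒ (c0=155/16, c1=2, c2=5)
macro 6: S0 reads c1=2 → after 1×micro: 283/32; S1 reads c2=5 → after 2×micro: -2; S2 reads c0=155/16 → after 1×micro: 3 ⇒ (c0=283/32, c1=-2, c2=3)
macro 7: S0 reads c1=-2 → after 1×micro: 27/64; S1 reads c2=3 → after 2×micro: 5; S2 reads c0=283/32 → after 1×micro: -1 ⇒ (c0=27/64, c1=5, c2=-1)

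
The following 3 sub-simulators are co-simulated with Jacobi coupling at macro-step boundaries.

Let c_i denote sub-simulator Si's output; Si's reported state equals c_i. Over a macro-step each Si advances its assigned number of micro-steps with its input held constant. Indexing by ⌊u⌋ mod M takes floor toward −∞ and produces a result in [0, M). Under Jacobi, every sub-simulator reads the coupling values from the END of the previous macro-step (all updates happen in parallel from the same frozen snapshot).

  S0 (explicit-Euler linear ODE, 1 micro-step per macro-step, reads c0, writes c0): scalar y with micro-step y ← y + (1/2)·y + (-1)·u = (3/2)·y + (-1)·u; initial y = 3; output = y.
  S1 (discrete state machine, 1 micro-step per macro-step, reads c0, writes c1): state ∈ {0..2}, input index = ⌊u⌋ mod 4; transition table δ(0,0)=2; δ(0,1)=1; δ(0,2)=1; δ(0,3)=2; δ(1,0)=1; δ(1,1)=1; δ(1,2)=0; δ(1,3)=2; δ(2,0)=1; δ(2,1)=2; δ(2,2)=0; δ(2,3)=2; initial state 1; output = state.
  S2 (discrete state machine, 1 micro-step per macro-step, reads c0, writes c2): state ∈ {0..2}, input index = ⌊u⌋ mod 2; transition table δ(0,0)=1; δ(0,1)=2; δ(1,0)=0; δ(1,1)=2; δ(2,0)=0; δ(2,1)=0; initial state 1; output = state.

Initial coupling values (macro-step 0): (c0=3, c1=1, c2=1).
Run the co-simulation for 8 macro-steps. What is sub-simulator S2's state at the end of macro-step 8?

macro 1: S0 reads c0=3 → after 1×micro: 3/2; S1 reads c0=3 → after 1×micro: 2; S2 reads c0=3 → after 1×micro: 2 ⇒ (c0=3/2, c1=2, c2=2)
macro 2: S0 reads c0=3/2 → after 1×micro: 3/4; S1 reads c0=3/2 → after 1×micro: 2; S2 reads c0=3/2 → after 1×micro: 0 ⇒ (c0=3/4, c1=2, c2=0)
macro 3: S0 reads c0=3/4 → after 1×micro: 3/8; S1 reads c0=3/4 → after 1×micro: 1; S2 reads c0=3/4 → after 1×micro: 1 ⇒ (c0=3/8, c1=1, c2=1)
macro 4: S0 reads c0=3/8 → after 1×micro: 3/16; S1 reads c0=3/8 → after 1×micro: 1; S2 reads c0=3/8 → after 1×micro: 0 ⇒ (c0=3/16, c1=1, c2=0)
macro 5: S0 reads c0=3/16 → after 1×micro: 3/32; S1 reads c0=3/16 → after 1×micro: 1; S2 reads c0=3/16 → after 1×micro: 1 ⇒ (c0=3/32, c1=1, c2=1)
macro 6: S0 reads c0=3/32 → after 1×micro: 3/64; S1 reads c0=3/32 → after 1×micro: 1; S2 reads c0=3/32 → after 1×micro: 0 ⇒ (c0=3/64, c1=1, c2=0)
macro 7: S0 reads c0=3/64 → after 1×micro: 3/128; S1 reads c0=3/64 → after 1×micro: 1; S2 reads c0=3/64 → after 1×micro: 1 ⇒ (c0=3/128, c1=1, c2=1)
macro 8: S0 reads c0=3/128 → after 1×micro: 3/256; S1 reads c0=3/128 → after 1×micro: 1; S2 reads c0=3/128 → after 1×micro: 0 ⇒ (c0=3/256, c1=1, c2=0)

S2 state at macro-step 8 = 0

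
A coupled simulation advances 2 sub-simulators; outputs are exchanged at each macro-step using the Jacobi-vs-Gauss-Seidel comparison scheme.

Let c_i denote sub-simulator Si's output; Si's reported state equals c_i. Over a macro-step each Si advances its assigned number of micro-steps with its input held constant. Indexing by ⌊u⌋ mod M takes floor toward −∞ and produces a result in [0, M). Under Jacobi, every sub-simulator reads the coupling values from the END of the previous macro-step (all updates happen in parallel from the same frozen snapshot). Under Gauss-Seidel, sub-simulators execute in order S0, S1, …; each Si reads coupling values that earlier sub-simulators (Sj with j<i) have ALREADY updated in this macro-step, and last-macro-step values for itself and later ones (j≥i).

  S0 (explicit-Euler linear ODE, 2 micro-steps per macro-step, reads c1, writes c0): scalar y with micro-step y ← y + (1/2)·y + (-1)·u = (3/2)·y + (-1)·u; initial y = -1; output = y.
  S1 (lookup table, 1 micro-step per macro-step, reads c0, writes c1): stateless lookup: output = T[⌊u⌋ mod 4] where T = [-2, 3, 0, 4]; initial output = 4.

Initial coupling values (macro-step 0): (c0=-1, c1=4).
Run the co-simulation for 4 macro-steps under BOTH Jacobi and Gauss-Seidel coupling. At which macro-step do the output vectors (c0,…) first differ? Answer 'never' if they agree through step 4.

first divergence at macro-step: 2

[Jacobi] macro 1: S0 reads c1=4 → after 2×micro: -49/4; S1 reads c0=-1 → after 1×micro: 4 ⇒ (c0=-49/4, c1=4)
[Jacobi] macro 2: S0 reads c1=4 → after 2×micro: -601/16; S1 reads c0=-49/4 → after 1×micro: 4 ⇒ (c0=-601/16, c1=4)
[Jacobi] macro 3: S0 reads c1=4 → after 2×micro: -6049/64; S1 reads c0=-601/16 → after 1×micro: 0 ⇒ (c0=-6049/64, c1=0)
[Jacobi] macro 4: S0 reads c1=0 → after 2×micro: -54441/256; S1 reads c0=-6049/64 → after 1×micro: 3 ⇒ (c0=-54441/256, c1=3)
[Gauss-Seidel] macro 1: S0 reads c1=4 → after 2×micro: -49/4; S1 reads c0=-49/4 → after 1×micro: 4 ⇒ (c0=-49/4, c1=4)
[Gauss-Seidel] macro 2: S0 reads c1=4 → after 2×micro: -601/16; S1 reads c0=-601/16 → after 1×micro: 0 ⇒ (c0=-601/16, c1=0)
[Gauss-Seidel] macro 3: S0 reads c1=0 → after 2×micro: -5409/64; S1 reads c0=-5409/64 → after 1×micro: 4 ⇒ (c0=-5409/64, c1=4)
[Gauss-Seidel] macro 4: S0 reads c1=4 → after 2×micro: -51241/256; S1 reads c0=-51241/256 → after 1×micro: 4 ⇒ (c0=-51241/256, c1=4)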